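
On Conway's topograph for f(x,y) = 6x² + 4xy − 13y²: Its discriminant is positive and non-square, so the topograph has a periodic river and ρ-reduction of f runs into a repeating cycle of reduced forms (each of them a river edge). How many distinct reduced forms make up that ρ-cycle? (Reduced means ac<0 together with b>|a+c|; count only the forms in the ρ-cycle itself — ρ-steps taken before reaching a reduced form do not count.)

D = 328, ⌊√D⌋ = 18
descent: ρ → (-13,-4,6)
descent: ρ → (6,16,-3)  [lands on river]
river: ρ → (-3,14,11)
river: ρ → (11,8,-6)
river: ρ → (-6,16,3)
river: ρ → (3,14,-11)
river: ρ → (-11,8,6)
ρ-cycle length = 6 (tail of 2 descent steps not counted)

6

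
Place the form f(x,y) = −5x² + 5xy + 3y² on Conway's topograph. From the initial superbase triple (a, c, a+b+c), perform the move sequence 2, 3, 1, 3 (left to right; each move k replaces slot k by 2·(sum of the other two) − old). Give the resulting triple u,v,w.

start (-5,3,3) = (f(1,0),f(0,1),f(1,1))
replace slot 2: 2·((-5)+3) − 3 = -7 → (-5,-7,3)
replace slot 3: 2·((-5)+(-7)) − 3 = -27 → (-5,-7,-27)
replace slot 1: 2·((-7)+(-27)) − (-5) = -63 → (-63,-7,-27)
replace slot 3: 2·((-63)+(-7)) − (-27) = -113 → (-63,-7,-113)

-63,-7,-113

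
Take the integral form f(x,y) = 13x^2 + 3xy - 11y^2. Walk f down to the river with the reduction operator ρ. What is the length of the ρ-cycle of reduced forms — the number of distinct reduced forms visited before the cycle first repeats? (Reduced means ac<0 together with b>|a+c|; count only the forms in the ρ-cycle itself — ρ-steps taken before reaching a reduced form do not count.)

D = 581, ⌊√D⌋ = 24
river: ρ → (-11,19,5)
river: ρ → (5,21,-7)
river: ρ → (-7,21,5)
river: ρ → (5,19,-11)
river: ρ → (-11,3,13)
river: ρ → (13,23,-1)
river: ρ → (-1,23,13)
river: ρ → (13,3,-11)
ρ-cycle length = 8 (tail of 0 descent steps not counted)

8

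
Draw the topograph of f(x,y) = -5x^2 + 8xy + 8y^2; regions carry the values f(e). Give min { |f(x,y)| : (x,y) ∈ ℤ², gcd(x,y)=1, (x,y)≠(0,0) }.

river: ρ → (8,8,-5)
river: ρ → (-5,12,4)
river: ρ → (4,12,-5)
river: ρ → (-5,8,8)
closes: descent 0, river 4
min |a| on river = 4

4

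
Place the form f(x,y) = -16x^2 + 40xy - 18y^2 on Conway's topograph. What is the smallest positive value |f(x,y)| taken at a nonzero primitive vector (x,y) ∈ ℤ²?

descent: ρ → (-18,-4,6)
descent: ρ → (6,16,-8)  [lands on river]
river: ρ → (-8,16,6)
river: ρ → (6,20,-2)
river: ρ → (-2,20,6)
closes: descent 2, river 4
min |a| on river = 2

2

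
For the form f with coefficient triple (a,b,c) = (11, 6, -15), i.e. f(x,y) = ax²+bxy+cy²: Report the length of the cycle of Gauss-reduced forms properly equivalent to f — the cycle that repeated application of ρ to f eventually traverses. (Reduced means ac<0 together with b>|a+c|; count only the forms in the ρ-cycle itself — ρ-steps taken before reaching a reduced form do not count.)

D = 696, ⌊√D⌋ = 26
river: ρ → (-15,24,2)
river: ρ → (2,24,-15)
river: ρ → (-15,6,11)
river: ρ → (11,16,-10)
river: ρ → (-10,24,3)
river: ρ → (3,24,-10)
river: ρ → (-10,16,11)
river: ρ → (11,6,-15)
ρ-cycle length = 8 (tail of 0 descent steps not counted)

8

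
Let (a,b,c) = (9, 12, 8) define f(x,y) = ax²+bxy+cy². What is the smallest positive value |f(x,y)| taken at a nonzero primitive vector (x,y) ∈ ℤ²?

translate: b→-6 (≡12 mod 18), so (9,12,8)→(9,-6,5)
flip: (9,-6,5)→(5,6,9)
translate: b→-4 (≡6 mod 10), so (5,6,9)→(5,-4,8)
reduced (well bottom): (5,-4,8) with a≤c, −a<b≤a
well minimum = a = 5

5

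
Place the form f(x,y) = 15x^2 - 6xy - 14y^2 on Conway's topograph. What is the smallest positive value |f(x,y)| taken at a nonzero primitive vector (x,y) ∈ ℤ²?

descent: ρ → (-14,6,15)  [lands on river]
river: ρ → (15,24,-5)
river: ρ → (-5,26,10)
river: ρ → (10,14,-17)
river: ρ → (-17,20,7)
river: ρ → (7,22,-14)
closes: descent 1, river 6
min |a| on river = 5

5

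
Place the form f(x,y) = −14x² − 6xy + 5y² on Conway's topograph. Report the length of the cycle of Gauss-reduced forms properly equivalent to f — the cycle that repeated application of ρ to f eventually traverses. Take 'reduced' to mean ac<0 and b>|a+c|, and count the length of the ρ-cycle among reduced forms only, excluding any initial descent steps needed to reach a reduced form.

D = 316, ⌊√D⌋ = 17
descent: ρ → (5,16,-3)  [lands on river]
river: ρ → (-3,14,10)
river: ρ → (10,6,-7)
river: ρ → (-7,8,9)
river: ρ → (9,10,-6)
river: ρ → (-6,14,5)
ρ-cycle length = 6 (tail of 1 descent step not counted)

6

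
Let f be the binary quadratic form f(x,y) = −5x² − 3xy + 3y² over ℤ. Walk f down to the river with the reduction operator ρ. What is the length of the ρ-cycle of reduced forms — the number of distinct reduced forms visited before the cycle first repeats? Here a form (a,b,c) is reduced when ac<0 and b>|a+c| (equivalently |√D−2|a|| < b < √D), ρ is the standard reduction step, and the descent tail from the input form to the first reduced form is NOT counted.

D = 69, ⌊√D⌋ = 8
descent: ρ → (3,3,-5)  [lands on river]
river: ρ → (-5,7,1)
river: ρ → (1,7,-5)
river: ρ → (-5,3,3)
ρ-cycle length = 4 (tail of 1 descent step not counted)

4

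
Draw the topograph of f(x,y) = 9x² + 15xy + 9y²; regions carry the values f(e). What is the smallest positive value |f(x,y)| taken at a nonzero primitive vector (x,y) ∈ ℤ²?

translate: b→-3 (≡15 mod 18), so (9,15,9)→(9,-3,3)
flip: (9,-3,3)→(3,3,9)
reduced (well bottom): (3,3,9) with a≤c, −a<b≤a
well minimum = a = 3

3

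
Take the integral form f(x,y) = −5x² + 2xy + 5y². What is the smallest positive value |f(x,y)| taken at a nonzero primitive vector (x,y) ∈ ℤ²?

river: ρ → (5,8,-2)
river: ρ → (-2,8,5)
river: ρ → (5,2,-5)
river: ρ → (-5,8,2)
river: ρ → (2,8,-5)
river: ρ → (-5,2,5)
closes: descent 0, river 6
min |a| on river = 2

2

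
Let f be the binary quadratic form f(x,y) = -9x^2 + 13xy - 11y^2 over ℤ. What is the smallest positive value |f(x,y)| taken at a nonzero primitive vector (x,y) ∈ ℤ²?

translate: b→5 (≡-13 mod 18), so (9,-13,11)→(9,5,7)
flip: (9,5,7)→(7,-5,9)
reduced (well bottom): (7,-5,9) with a≤c, −a<b≤a
well minimum |f| = |-7| = 7 (negative-definite)

7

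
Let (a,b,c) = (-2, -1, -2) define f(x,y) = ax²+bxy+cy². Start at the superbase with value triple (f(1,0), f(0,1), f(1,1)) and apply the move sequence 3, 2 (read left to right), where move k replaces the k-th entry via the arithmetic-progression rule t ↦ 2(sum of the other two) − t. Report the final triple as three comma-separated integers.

start (-2,-2,-5) = (f(1,0),f(0,1),f(1,1))
replace slot 3: 2·((-2)+(-2)) − (-5) = -3 → (-2,-2,-3)
replace slot 2: 2·((-2)+(-3)) − (-2) = -8 → (-2,-8,-3)

-2,-8,-3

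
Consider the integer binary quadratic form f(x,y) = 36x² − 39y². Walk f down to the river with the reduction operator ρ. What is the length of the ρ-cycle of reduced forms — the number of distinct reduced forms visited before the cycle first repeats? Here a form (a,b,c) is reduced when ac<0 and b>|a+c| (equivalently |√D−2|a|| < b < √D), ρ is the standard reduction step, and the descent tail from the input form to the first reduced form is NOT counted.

D = 5616, ⌊√D⌋ = 74
descent: ρ → (-39,0,36)
descent: ρ → (36,72,-3)  [lands on river]
river: ρ → (-3,72,36)
ρ-cycle length = 2 (tail of 2 descent steps not counted)

2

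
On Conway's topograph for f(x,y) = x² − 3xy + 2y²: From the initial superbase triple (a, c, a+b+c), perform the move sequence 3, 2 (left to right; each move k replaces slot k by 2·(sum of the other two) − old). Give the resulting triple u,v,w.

start (1,2,0) = (f(1,0),f(0,1),f(1,1))
replace slot 3: 2·(1+2) − 0 = 6 → (1,2,6)
replace slot 2: 2·(1+6) − 2 = 12 → (1,12,6)

1,12,6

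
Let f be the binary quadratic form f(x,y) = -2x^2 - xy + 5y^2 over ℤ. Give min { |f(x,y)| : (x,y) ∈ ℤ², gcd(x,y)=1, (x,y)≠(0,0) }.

descent: ρ → (5,1,-2)
descent: ρ → (-2,3,4)  [lands on river]
river: ρ → (4,5,-1)
river: ρ → (-1,5,4)
river: ρ → (4,3,-2)
river: ρ → (-2,5,2)
river: ρ → (2,3,-4)
river: ρ → (-4,5,1)
river: ρ → (1,5,-4)
river: ρ → (-4,3,2)
river: ρ → (2,5,-2)
closes: descent 2, river 10
min |a| on river = 1

1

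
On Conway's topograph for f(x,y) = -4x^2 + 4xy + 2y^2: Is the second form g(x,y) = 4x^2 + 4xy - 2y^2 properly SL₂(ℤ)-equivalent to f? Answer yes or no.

D₁ = 48, D₂ = 48
river cycle of f (length 2): (2, 4, -4), (-4, 4, 2)
river cycle of g (length 2): (-2, 4, 4), (4, 4, -2)
cycles differ ⇒ inequivalent

no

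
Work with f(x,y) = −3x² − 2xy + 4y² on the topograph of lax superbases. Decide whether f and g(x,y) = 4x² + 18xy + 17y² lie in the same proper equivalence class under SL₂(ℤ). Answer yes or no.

D₁ = 52, D₂ = 52
river cycle of f (length 10): (4, 2, -3), (-3, 4, 3), (3, 2, -4), (-4, 6, 1), (1, 6, -4), (-4, 2, 3), (3, 4, -3), (-3, 2, 4), (4, 6, -1), (-1, 6, 4)
river cycle of g (length 10): (3, 2, -4), (-4, 6, 1), (1, 6, -4), (-4, 2, 3), (3, 4, -3), (-3, 2, 4), (4, 6, -1), (-1, 6, 4), (4, 2, -3), (-3, 4, 3)
cycles coincide ⇒ equivalent

yes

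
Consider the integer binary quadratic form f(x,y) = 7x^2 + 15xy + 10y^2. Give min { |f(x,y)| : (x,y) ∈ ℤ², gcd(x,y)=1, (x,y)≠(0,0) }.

translate: b→1 (≡15 mod 14), so (7,15,10)→(7,1,2)
flip: (7,1,2)→(2,-1,7)
reduced (well bottom): (2,-1,7) with a≤c, −a<b≤a
well minimum = a = 2

2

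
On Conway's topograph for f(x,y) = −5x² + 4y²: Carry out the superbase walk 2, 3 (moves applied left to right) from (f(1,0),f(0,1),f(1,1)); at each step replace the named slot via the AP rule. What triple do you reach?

start (-5,4,-1) = (f(1,0),f(0,1),f(1,1))
replace slot 2: 2·((-5)+(-1)) − 4 = -16 → (-5,-16,-1)
replace slot 3: 2·((-5)+(-16)) − (-1) = -41 → (-5,-16,-41)

-5,-16,-41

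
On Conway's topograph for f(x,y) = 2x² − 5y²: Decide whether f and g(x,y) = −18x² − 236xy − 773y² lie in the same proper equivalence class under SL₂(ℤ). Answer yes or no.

D₁ = 40, D₂ = 40
river cycle of f (length 6): (2, 4, -3), (-3, 2, 3), (3, 4, -2), (-2, 4, 3), (3, 2, -3), (-3, 4, 2)
river cycle of g (length 6): (-3, 2, 3), (3, 4, -2), (-2, 4, 3), (3, 2, -3), (-3, 4, 2), (2, 4, -3)
cycles coincide ⇒ equivalent

yes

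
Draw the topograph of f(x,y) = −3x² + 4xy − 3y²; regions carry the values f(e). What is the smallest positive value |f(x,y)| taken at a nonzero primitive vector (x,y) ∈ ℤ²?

translate: b→2 (≡-4 mod 6), so (3,-4,3)→(3,2,2)
flip: (3,2,2)→(2,-2,3)
translate: b→2 (≡-2 mod 4), so (2,-2,3)→(2,2,3)
reduced (well bottom): (2,2,3) with a≤c, −a<b≤a
well minimum |f| = |-2| = 2 (negative-definite)

2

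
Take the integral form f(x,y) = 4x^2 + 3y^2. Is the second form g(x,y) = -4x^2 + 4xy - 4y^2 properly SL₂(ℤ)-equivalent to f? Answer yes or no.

D₁ = -48, D₂ = -48
f: flip: (4,0,3)→(3,0,4)
f: reduced (well bottom): (3,0,4) with a≤c, −a<b≤a
g is negative-definite; reduce −g:
−g: translate: b→4 (≡-4 mod 8), so (4,-4,4)→(4,4,4)
−g: reduced (well bottom): (4,4,4) with a≤c, −a<b≤a
flip sign back: reduced form of g is (-4,-4,-4)
reduced forms (3, 0, 4) vs (-4, -4, -4) ⇒ inequivalent

no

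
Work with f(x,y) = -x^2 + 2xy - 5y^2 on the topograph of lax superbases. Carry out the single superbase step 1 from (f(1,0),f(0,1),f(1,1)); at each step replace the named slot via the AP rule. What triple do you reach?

start (-1,-5,-4) = (f(1,0),f(0,1),f(1,1))
replace slot 1: 2·((-5)+(-4)) − (-1) = -17 → (-17,-5,-4)

-17,-5,-4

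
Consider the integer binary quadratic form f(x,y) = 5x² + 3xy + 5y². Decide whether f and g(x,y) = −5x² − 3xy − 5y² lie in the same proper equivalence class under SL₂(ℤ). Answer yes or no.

D₁ = -91, D₂ = -91
f: reduced (well bottom): (5,3,5) with a≤c, −a<b≤a
g is negative-definite; reduce −g:
−g: reduced (well bottom): (5,3,5) with a≤c, −a<b≤a
flip sign back: reduced form of g is (-5,-3,-5)
reduced forms (5, 3, 5) vs (-5, -3, -5) ⇒ inequivalent

no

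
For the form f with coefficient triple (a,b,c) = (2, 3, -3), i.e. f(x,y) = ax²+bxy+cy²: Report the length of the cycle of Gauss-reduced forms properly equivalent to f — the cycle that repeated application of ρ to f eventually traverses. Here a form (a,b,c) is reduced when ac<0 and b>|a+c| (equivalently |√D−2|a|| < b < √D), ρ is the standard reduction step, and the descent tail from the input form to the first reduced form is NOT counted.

D = 33, ⌊√D⌋ = 5
river: ρ → (-3,3,2)
river: ρ → (2,5,-1)
river: ρ → (-1,5,2)
river: ρ → (2,3,-3)
ρ-cycle length = 4 (tail of 0 descent steps not counted)

4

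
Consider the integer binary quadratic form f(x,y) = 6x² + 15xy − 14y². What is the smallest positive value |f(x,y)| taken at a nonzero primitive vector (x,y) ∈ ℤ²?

river: ρ → (-14,13,7)
river: ρ → (7,15,-12)
river: ρ → (-12,9,10)
river: ρ → (10,11,-11)
river: ρ → (-11,11,10)
river: ρ → (10,9,-12)
river: ρ → (-12,15,7)
river: ρ → (7,13,-14)
river: ρ → (-14,15,6)
river: ρ → (6,21,-5)
river: ρ → (-5,19,10)
river: ρ → (10,21,-3)
river: ρ → (-3,21,10)
river: ρ → (10,19,-5)
river: ρ → (-5,21,6)
river: ρ → (6,15,-14)
closes: descent 0, river 16
min |a| on river = 3

3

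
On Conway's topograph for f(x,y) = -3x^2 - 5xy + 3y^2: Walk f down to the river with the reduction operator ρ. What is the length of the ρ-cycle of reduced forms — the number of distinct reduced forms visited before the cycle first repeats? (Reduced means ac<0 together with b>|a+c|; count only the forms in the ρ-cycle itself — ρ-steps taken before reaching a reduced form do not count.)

D = 61, ⌊√D⌋ = 7
descent: ρ → (3,5,-3)  [lands on river]
river: ρ → (-3,7,1)
river: ρ → (1,7,-3)
river: ρ → (-3,5,3)
river: ρ → (3,7,-1)
river: ρ → (-1,7,3)
ρ-cycle length = 6 (tail of 1 descent step not counted)

6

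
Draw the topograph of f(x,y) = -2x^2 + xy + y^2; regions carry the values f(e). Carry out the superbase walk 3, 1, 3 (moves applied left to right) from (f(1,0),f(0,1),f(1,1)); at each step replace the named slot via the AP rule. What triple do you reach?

start (-2,1,0) = (f(1,0),f(0,1),f(1,1))
replace slot 3: 2·((-2)+1) − 0 = -2 → (-2,1,-2)
replace slot 1: 2·(1+(-2)) − (-2) = 0 → (0,1,-2)
replace slot 3: 2·(0+1) − (-2) = 4 → (0,1,4)

0,1,4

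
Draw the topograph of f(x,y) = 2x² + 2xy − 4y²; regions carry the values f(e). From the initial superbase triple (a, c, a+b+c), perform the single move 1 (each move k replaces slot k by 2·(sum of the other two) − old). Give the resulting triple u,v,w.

start (2,-4,0) = (f(1,0),f(0,1),f(1,1))
replace slot 1: 2·((-4)+0) − 2 = -10 → (-10,-4,0)

-10,-4,0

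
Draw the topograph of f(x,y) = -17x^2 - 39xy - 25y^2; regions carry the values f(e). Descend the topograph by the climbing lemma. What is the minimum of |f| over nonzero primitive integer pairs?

translate: b→5 (≡39 mod 34), so (17,39,25)→(17,5,3)
flip: (17,5,3)→(3,-5,17)
translate: b→1 (≡-5 mod 6), so (3,-5,17)→(3,1,15)
reduced (well bottom): (3,1,15) with a≤c, −a<b≤a
well minimum |f| = |-3| = 3 (negative-definite)

3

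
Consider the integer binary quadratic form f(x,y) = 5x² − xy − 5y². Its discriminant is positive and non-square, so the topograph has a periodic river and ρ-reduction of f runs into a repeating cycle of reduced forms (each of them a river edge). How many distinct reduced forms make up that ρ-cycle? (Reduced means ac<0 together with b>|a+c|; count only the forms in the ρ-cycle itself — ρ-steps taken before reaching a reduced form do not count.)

D = 101, ⌊√D⌋ = 10
descent: ρ → (-5,1,5)  [lands on river]
river: ρ → (5,9,-1)
river: ρ → (-1,9,5)
river: ρ → (5,1,-5)
river: ρ → (-5,9,1)
river: ρ → (1,9,-5)
ρ-cycle length = 6 (tail of 1 descent step not counted)

6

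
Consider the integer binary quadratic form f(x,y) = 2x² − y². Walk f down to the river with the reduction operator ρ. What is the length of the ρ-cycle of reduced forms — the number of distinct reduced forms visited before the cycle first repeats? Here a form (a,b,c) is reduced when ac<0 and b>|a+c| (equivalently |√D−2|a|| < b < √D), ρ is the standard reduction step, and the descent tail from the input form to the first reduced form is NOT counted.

D = 8, ⌊√D⌋ = 2
descent: ρ → (-1,2,1)  [lands on river]
river: ρ → (1,2,-1)
ρ-cycle length = 2 (tail of 1 descent step not counted)

2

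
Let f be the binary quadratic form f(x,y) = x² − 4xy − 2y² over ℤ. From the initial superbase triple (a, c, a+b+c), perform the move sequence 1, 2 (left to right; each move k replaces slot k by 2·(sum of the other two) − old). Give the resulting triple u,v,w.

start (1,-2,-5) = (f(1,0),f(0,1),f(1,1))
replace slot 1: 2·((-2)+(-5)) − 1 = -15 → (-15,-2,-5)
replace slot 2: 2·((-15)+(-5)) − (-2) = -38 → (-15,-38,-5)

-15,-38,-5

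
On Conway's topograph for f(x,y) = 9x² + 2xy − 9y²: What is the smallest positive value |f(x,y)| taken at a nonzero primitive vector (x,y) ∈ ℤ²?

river: ρ → (-9,16,2)
river: ρ → (2,16,-9)
river: ρ → (-9,2,9)
river: ρ → (9,16,-2)
river: ρ → (-2,16,9)
river: ρ → (9,2,-9)
closes: descent 0, river 6
min |a| on river = 2

2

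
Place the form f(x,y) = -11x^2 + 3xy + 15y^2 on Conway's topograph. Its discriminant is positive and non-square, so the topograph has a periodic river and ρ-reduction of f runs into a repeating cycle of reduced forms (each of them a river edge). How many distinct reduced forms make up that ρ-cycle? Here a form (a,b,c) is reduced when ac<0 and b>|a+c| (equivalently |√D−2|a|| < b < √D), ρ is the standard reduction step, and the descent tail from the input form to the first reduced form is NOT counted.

D = 669, ⌊√D⌋ = 25
descent: ρ → (15,-3,-11)
descent: ρ → (-11,25,1)  [lands on river]
river: ρ → (1,25,-11)
river: ρ → (-11,19,7)
river: ρ → (7,23,-5)
river: ρ → (-5,17,19)
river: ρ → (19,21,-3)
river: ρ → (-3,21,19)
river: ρ → (19,17,-5)
river: ρ → (-5,23,7)
river: ρ → (7,19,-11)
ρ-cycle length = 10 (tail of 2 descent steps not counted)

10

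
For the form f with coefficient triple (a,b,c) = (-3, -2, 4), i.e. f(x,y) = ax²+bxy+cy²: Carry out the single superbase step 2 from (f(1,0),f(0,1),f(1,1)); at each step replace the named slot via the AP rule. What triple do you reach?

start (-3,4,-1) = (f(1,0),f(0,1),f(1,1))
replace slot 2: 2·((-3)+(-1)) − 4 = -12 → (-3,-12,-1)

-3,-12,-1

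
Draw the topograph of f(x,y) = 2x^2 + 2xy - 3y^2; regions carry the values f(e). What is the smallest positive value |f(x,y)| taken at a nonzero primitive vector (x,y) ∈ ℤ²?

river: ρ → (-3,4,1)
river: ρ → (1,4,-3)
river: ρ → (-3,2,2)
river: ρ → (2,2,-3)
closes: descent 0, river 4
min |a| on river = 1

1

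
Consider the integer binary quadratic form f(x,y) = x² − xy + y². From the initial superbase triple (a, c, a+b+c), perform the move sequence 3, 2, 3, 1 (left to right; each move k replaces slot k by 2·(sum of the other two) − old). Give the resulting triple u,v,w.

start (1,1,1) = (f(1,0),f(0,1),f(1,1))
replace slot 3: 2·(1+1) − 1 = 3 → (1,1,3)
replace slot 2: 2·(1+3) − 1 = 7 → (1,7,3)
replace slot 3: 2·(1+7) − 3 = 13 → (1,7,13)
replace slot 1: 2·(7+13) − 1 = 39 → (39,7,13)

39,7,13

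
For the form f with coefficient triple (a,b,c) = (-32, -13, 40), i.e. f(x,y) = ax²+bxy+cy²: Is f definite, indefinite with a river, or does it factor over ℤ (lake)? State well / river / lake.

D = b²−4ac = (-13)² − 4·(-32)·40 = 5289
D > 0 non-square ⇒ indefinite ⇒ periodic river

river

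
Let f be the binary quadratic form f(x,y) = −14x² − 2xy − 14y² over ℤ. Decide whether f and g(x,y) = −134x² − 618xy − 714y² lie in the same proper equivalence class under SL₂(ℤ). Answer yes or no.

D₁ = -780, D₂ = -780
f is negative-definite; reduce −f:
−f: reduced (well bottom): (14,2,14) with a≤c, −a<b≤a
flip sign back: reduced form of f is (-14,-2,-14)
g is negative-definite; reduce −g:
−g: translate: b→82 (≡618 mod 268), so (134,618,714)→(134,82,14)
−g: flip: (134,82,14)→(14,-82,134)
−g: translate: b→2 (≡-82 mod 28), so (14,-82,134)→(14,2,14)
−g: reduced (well bottom): (14,2,14) with a≤c, −a<b≤a
flip sign back: reduced form of g is (-14,-2,-14)
reduced forms (-14, -2, -14) vs (-14, -2, -14) ⇒ equivalent

yes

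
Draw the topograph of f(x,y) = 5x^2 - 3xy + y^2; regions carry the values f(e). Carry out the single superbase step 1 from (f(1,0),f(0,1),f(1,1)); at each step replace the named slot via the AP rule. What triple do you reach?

start (5,1,3) = (f(1,0),f(0,1),f(1,1))
replace slot 1: 2·(1+3) − 5 = 3 → (3,1,3)

3,1,3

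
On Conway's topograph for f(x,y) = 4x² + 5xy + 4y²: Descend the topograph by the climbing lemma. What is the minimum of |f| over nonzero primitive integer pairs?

translate: b→-3 (≡5 mod 8), so (4,5,4)→(4,-3,3)
flip: (4,-3,3)→(3,3,4)
reduced (well bottom): (3,3,4) with a≤c, −a<b≤a
well minimum = a = 3

3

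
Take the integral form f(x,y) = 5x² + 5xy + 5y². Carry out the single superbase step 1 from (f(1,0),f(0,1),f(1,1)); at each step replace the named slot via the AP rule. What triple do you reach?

start (5,5,15) = (f(1,0),f(0,1),f(1,1))
replace slot 1: 2·(5+15) − 5 = 35 → (35,5,15)

35,5,15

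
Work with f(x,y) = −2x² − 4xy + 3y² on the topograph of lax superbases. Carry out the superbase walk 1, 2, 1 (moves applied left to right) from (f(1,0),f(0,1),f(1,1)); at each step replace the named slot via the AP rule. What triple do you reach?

start (-2,3,-3) = (f(1,0),f(0,1),f(1,1))
replace slot 1: 2·(3+(-3)) − (-2) = 2 → (2,3,-3)
replace slot 2: 2·(2+(-3)) − 3 = -5 → (2,-5,-3)
replace slot 1: 2·((-5)+(-3)) − 2 = -18 → (-18,-5,-3)

-18,-5,-3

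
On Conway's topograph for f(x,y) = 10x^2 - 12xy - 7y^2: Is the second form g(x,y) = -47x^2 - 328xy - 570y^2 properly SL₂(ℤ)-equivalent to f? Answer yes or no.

D₁ = 424, D₂ = 424
river cycle of f (length 18): (-7, 12, 10), (10, 8, -9), (-9, 10, 9), (9, 8, -10), (-10, 12, 7), (7, 16, -6), (-6, 20, 1), (1, 20, -6), (-6, 16, 7), (7, 12, -10), … (8 more)
river cycle of g (length 18): (-9, 10, 9), (9, 8, -10), (-10, 12, 7), (7, 16, -6), (-6, 20, 1), (1, 20, -6), (-6, 16, 7), (7, 12, -10), (-10, 8, 9), (9, 10, -9), … (8 more)
cycles coincide ⇒ equivalent

yes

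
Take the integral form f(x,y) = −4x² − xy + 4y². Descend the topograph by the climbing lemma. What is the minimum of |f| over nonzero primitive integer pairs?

descent: ρ → (4,1,-4)  [lands on river]
river: ρ → (-4,7,1)
river: ρ → (1,7,-4)
river: ρ → (-4,1,4)
river: ρ → (4,7,-1)
river: ρ → (-1,7,4)
closes: descent 1, river 6
min |a| on river = 1

1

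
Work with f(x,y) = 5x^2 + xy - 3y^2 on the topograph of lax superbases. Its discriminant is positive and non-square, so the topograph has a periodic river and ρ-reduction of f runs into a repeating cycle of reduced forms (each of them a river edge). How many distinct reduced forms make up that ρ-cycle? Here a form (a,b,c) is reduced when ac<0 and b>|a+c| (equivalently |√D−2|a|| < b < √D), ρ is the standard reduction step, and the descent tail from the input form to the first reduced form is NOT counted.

D = 61, ⌊√D⌋ = 7
descent: ρ → (-3,5,3)  [lands on river]
river: ρ → (3,7,-1)
river: ρ → (-1,7,3)
river: ρ → (3,5,-3)
river: ρ → (-3,7,1)
river: ρ → (1,7,-3)
ρ-cycle length = 6 (tail of 1 descent step not counted)

6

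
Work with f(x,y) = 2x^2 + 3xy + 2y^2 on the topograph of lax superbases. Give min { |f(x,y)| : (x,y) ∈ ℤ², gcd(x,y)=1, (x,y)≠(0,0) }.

translate: b→-1 (≡3 mod 4), so (2,3,2)→(2,-1,1)
flip: (2,-1,1)→(1,1,2)
reduced (well bottom): (1,1,2) with a≤c, −a<b≤a
well minimum = a = 1

1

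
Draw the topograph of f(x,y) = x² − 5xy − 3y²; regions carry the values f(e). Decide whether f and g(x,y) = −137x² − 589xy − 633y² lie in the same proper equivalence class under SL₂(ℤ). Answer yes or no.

D₁ = 37, D₂ = 37
river cycle of f (length 6): (-3, 5, 1), (1, 5, -3), (-3, 1, 3), (3, 5, -1), (-1, 5, 3), (3, 1, -3)
river cycle of g (length 6): (-3, 5, 1), (1, 5, -3), (-3, 1, 3), (3, 5, -1), (-1, 5, 3), (3, 1, -3)
cycles coincide ⇒ equivalent

yes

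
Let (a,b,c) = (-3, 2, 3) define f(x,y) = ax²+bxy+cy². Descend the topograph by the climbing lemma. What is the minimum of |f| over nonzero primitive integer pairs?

river: ρ → (3,4,-2)
river: ρ → (-2,4,3)
river: ρ → (3,2,-3)
river: ρ → (-3,4,2)
river: ρ → (2,4,-3)
river: ρ → (-3,2,3)
closes: descent 0, river 6
min |a| on river = 2

2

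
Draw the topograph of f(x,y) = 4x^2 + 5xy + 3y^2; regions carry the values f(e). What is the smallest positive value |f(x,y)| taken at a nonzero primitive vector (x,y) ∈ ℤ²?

translate: b→-3 (≡5 mod 8), so (4,5,3)→(4,-3,2)
flip: (4,-3,2)→(2,3,4)
translate: b→-1 (≡3 mod 4), so (2,3,4)→(2,-1,3)
reduced (well bottom): (2,-1,3) with a≤c, −a<b≤a
well minimum = a = 2

2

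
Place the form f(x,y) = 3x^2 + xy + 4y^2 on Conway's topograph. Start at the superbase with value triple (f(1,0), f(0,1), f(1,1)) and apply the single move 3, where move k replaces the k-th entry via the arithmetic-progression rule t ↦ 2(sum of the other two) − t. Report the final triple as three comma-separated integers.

start (3,4,8) = (f(1,0),f(0,1),f(1,1))
replace slot 3: 2·(3+4) − 8 = 6 → (3,4,6)

3,4,6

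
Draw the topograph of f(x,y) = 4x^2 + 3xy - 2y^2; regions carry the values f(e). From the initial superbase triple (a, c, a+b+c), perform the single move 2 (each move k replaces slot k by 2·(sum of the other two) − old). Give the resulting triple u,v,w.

start (4,-2,5) = (f(1,0),f(0,1),f(1,1))
replace slot 2: 2·(4+5) − (-2) = 20 → (4,20,5)

4,20,5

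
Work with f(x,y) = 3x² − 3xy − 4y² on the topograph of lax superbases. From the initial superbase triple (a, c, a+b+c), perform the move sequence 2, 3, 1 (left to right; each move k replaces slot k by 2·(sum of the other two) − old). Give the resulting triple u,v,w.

start (3,-4,-4) = (f(1,0),f(0,1),f(1,1))
replace slot 2: 2·(3+(-4)) − (-4) = 2 → (3,2,-4)
replace slot 3: 2·(3+2) − (-4) = 14 → (3,2,14)
replace slot 1: 2·(2+14) − 3 = 29 → (29,2,14)

29,2,14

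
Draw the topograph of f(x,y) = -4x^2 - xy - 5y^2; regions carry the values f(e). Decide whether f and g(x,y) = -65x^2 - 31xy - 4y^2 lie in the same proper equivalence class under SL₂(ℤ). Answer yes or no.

D₁ = -79, D₂ = -79
f is negative-definite; reduce −f:
−f: reduced (well bottom): (4,1,5) with a≤c, −a<b≤a
flip sign back: reduced form of f is (-4,-1,-5)
g is negative-definite; reduce −g:
−g: flip: (65,31,4)→(4,-31,65)
−g: translate: b→1 (≡-31 mod 8), so (4,-31,65)→(4,1,5)
−g: reduced (well bottom): (4,1,5) with a≤c, −a<b≤a
flip sign back: reduced form of g is (-4,-1,-5)
reduced forms (-4, -1, -5) vs (-4, -1, -5) ⇒ equivalent

yes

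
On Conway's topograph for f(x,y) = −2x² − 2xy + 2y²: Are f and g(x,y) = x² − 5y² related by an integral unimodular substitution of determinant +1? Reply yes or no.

D₁ = 20, D₂ = 20
river cycle of f (length 2): (2, 2, -2), (-2, 2, 2)
river cycle of g (length 2): (1, 4, -1), (-1, 4, 1)
cycles differ ⇒ inequivalent

no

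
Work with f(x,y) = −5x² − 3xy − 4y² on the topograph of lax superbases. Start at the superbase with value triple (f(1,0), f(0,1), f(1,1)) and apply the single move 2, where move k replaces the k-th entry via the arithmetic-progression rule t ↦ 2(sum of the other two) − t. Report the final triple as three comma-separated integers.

start (-5,-4,-12) = (f(1,0),f(0,1),f(1,1))
replace slot 2: 2·((-5)+(-12)) − (-4) = -30 → (-5,-30,-12)

-5,-30,-12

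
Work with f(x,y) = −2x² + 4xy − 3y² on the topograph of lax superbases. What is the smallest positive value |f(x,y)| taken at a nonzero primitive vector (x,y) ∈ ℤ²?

translate: b→0 (≡-4 mod 4), so (2,-4,3)→(2,0,1)
flip: (2,0,1)→(1,0,2)
reduced (well bottom): (1,0,2) with a≤c, −a<b≤a
well minimum |f| = |-1| = 1 (negative-definite)

1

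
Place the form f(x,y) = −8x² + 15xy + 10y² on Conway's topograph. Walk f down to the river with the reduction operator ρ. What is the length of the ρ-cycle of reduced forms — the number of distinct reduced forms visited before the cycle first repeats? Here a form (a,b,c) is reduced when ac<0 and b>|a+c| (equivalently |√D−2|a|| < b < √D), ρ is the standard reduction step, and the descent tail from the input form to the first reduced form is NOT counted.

D = 545, ⌊√D⌋ = 23
river: ρ → (10,5,-13)
river: ρ → (-13,21,2)
river: ρ → (2,23,-2)
river: ρ → (-2,21,13)
river: ρ → (13,5,-10)
river: ρ → (-10,15,8)
river: ρ → (8,17,-8)
river: ρ → (-8,15,10)
ρ-cycle length = 8 (tail of 0 descent steps not counted)

8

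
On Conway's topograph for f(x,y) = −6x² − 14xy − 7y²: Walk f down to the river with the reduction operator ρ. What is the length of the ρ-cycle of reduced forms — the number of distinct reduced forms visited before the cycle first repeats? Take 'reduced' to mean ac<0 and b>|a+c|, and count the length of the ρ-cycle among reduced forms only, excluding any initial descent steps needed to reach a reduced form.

D = 28, ⌊√D⌋ = 5
descent: ρ → (-7,0,1)
descent: ρ → (1,4,-3)  [lands on river]
river: ρ → (-3,2,2)
river: ρ → (2,2,-3)
river: ρ → (-3,4,1)
ρ-cycle length = 4 (tail of 2 descent steps not counted)

4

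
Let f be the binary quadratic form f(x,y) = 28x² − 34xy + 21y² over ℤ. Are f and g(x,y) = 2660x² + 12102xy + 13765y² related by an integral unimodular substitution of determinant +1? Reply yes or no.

D₁ = -1196, D₂ = -1196
f: translate: b→22 (≡-34 mod 56), so (28,-34,21)→(28,22,15)
f: flip: (28,22,15)→(15,-22,28)
f: translate: b→8 (≡-22 mod 30), so (15,-22,28)→(15,8,21)
f: reduced (well bottom): (15,8,21) with a≤c, −a<b≤a
g: translate: b→1462 (≡12102 mod 5320), so (2660,12102,13765)→(2660,1462,201)
g: flip: (2660,1462,201)→(201,-1462,2660)
g: translate: b→146 (≡-1462 mod 402), so (201,-1462,2660)→(201,146,28)
g: flip: (201,146,28)→(28,-146,201)
g: translate: b→22 (≡-146 mod 56), so (28,-146,201)→(28,22,15)
g: flip: (28,22,15)→(15,-22,28)
g: translate: b→8 (≡-22 mod 30), so (15,-22,28)→(15,8,21)
g: reduced (well bottom): (15,8,21) with a≤c, −a<b≤a
reduced forms (15, 8, 21) vs (15, 8, 21) ⇒ equivalent

yes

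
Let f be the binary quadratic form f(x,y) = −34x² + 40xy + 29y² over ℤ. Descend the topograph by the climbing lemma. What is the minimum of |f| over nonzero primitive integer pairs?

river: ρ → (29,18,-45)
river: ρ → (-45,72,2)
river: ρ → (2,72,-45)
river: ρ → (-45,18,29)
river: ρ → (29,40,-34)
river: ρ → (-34,28,35)
river: ρ → (35,42,-27)
river: ρ → (-27,66,11)
river: ρ → (11,66,-27)
river: ρ → (-27,42,35)
river: ρ → (35,28,-34)
river: ρ → (-34,40,29)
closes: descent 0, river 12
min |a| on river = 2

2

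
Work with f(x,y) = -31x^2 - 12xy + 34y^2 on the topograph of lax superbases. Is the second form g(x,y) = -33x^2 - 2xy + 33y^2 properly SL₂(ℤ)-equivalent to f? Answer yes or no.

D₁ = 4360, D₂ = 4360
river cycle of f (length 10): (34, 12, -31), (-31, 50, 15), (15, 40, -46), (-46, 52, 9), (9, 56, -34), (-34, 12, 31), (31, 50, -15), (-15, 40, 46), (46, 52, -9), (-9, 56, 34)
river cycle of g (length 6): (33, 2, -33), (-33, 64, 2), (2, 64, -33), (-33, 2, 33), (33, 64, -2), (-2, 64, 33)
cycles differ ⇒ inequivalent

no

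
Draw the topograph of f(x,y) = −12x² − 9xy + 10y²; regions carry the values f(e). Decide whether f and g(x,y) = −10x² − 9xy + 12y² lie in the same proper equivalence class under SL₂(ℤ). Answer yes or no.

D₁ = 561, D₂ = 561
river cycle of f (length 16): (10, 9, -12), (-12, 15, 7), (7, 13, -14), (-14, 15, 6), (6, 21, -5), (-5, 19, 10), (10, 21, -3), (-3, 21, 10), (10, 19, -5), (-5, 21, 6), … (6 more)
river cycle of g (length 16): (12, 9, -10), (-10, 11, 11), (11, 11, -10), (-10, 9, 12), (12, 15, -7), (-7, 13, 14), (14, 15, -6), (-6, 21, 5), (5, 19, -10), (-10, 21, 3), … (6 more)
cycles differ ⇒ inequivalent

no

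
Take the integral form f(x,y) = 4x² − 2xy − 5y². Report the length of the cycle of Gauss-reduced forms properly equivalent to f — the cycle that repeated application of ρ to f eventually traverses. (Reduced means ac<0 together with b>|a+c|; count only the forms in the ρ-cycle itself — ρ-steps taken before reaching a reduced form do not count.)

D = 84, ⌊√D⌋ = 9
descent: ρ → (-5,2,4)  [lands on river]
river: ρ → (4,6,-3)
river: ρ → (-3,6,4)
river: ρ → (4,2,-5)
river: ρ → (-5,8,1)
river: ρ → (1,8,-5)
ρ-cycle length = 6 (tail of 1 descent step not counted)

6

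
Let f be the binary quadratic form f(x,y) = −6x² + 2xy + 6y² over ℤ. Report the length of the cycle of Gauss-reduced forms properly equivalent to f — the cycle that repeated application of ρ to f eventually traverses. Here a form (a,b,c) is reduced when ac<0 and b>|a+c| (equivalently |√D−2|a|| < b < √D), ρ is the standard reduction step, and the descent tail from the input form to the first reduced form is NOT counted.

D = 148, ⌊√D⌋ = 12
river: ρ → (6,10,-2)
river: ρ → (-2,10,6)
river: ρ → (6,2,-6)
river: ρ → (-6,10,2)
river: ρ → (2,10,-6)
river: ρ → (-6,2,6)
ρ-cycle length = 6 (tail of 0 descent steps not counted)

6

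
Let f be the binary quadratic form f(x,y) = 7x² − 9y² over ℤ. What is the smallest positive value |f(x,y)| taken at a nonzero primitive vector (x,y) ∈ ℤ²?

descent: ρ → (-9,0,7)
descent: ρ → (7,14,-2)  [lands on river]
river: ρ → (-2,14,7)
closes: descent 2, river 2
min |a| on river = 2

2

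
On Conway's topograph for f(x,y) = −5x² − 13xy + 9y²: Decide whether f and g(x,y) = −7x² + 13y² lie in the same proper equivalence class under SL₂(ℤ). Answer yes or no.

D₁ = 349, D₂ = 364
discriminants differ ⇒ not SL₂(ℤ)-equivalent

no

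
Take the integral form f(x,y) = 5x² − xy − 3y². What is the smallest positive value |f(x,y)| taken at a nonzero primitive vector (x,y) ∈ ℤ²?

descent: ρ → (-3,7,1)  [lands on river]
river: ρ → (1,7,-3)
river: ρ → (-3,5,3)
river: ρ → (3,7,-1)
river: ρ → (-1,7,3)
river: ρ → (3,5,-3)
closes: descent 1, river 6
min |a| on river = 1

1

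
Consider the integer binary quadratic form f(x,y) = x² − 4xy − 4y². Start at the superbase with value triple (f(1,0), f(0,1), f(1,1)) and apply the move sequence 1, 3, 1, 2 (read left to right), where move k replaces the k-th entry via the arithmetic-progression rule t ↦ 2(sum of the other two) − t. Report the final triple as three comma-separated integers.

start (1,-4,-7) = (f(1,0),f(0,1),f(1,1))
replace slot 1: 2·((-4)+(-7)) − 1 = -23 → (-23,-4,-7)
replace slot 3: 2·((-23)+(-4)) − (-7) = -47 → (-23,-4,-47)
replace slot 1: 2·((-4)+(-47)) − (-23) = -79 → (-79,-4,-47)
replace slot 2: 2·((-79)+(-47)) − (-4) = -248 → (-79,-248,-47)

-79,-248,-47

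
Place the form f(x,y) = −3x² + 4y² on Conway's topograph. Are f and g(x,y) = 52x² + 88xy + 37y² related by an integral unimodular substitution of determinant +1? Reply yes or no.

D₁ = 48, D₂ = 48
river cycle of f (length 2): (-3, 6, 1), (1, 6, -3)
river cycle of g (length 2): (1, 6, -3), (-3, 6, 1)
cycles coincide ⇒ equivalent

yes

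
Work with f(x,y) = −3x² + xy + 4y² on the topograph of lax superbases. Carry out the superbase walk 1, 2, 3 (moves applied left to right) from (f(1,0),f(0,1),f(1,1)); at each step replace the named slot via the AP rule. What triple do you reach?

start (-3,4,2) = (f(1,0),f(0,1),f(1,1))
replace slot 1: 2·(4+2) − (-3) = 15 → (15,4,2)
replace slot 2: 2·(15+2) − 4 = 30 → (15,30,2)
replace slot 3: 2·(15+30) − 2 = 88 → (15,30,88)

15,30,88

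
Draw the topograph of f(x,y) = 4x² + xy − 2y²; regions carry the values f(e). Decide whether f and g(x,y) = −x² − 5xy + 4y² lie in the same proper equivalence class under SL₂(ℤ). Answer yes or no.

D₁ = 33, D₂ = 41
discriminants differ ⇒ not SL₂(ℤ)-equivalent

no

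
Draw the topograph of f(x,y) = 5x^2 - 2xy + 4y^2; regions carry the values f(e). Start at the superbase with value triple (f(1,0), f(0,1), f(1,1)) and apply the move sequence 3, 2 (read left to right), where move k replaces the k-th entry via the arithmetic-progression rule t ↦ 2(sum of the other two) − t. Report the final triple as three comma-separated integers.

start (5,4,7) = (f(1,0),f(0,1),f(1,1))
replace slot 3: 2·(5+4) − 7 = 11 → (5,4,11)
replace slot 2: 2·(5+11) − 4 = 28 → (5,28,11)

5,28,11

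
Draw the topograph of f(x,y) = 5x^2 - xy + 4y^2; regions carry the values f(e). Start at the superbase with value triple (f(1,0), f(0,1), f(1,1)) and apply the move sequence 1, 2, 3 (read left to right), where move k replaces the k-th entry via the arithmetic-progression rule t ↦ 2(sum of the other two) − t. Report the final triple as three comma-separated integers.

start (5,4,8) = (f(1,0),f(0,1),f(1,1))
replace slot 1: 2·(4+8) − 5 = 19 → (19,4,8)
replace slot 2: 2·(19+8) − 4 = 50 → (19,50,8)
replace slot 3: 2·(19+50) − 8 = 130 → (19,50,130)

19,50,130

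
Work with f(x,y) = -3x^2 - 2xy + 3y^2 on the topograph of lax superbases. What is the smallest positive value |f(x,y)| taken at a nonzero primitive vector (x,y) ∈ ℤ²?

descent: ρ → (3,2,-3)  [lands on river]
river: ρ → (-3,4,2)
river: ρ → (2,4,-3)
river: ρ → (-3,2,3)
river: ρ → (3,4,-2)
river: ρ → (-2,4,3)
closes: descent 1, river 6
min |a| on river = 2

2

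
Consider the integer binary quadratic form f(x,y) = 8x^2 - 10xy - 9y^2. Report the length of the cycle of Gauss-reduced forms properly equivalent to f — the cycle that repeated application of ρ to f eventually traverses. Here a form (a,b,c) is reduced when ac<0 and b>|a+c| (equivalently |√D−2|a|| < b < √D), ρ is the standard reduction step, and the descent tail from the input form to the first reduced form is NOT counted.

D = 388, ⌊√D⌋ = 19
descent: ρ → (-9,10,8)  [lands on river]
river: ρ → (8,6,-11)
river: ρ → (-11,16,3)
river: ρ → (3,14,-16)
river: ρ → (-16,18,1)
river: ρ → (1,18,-16)
river: ρ → (-16,14,3)
river: ρ → (3,16,-11)
river: ρ → (-11,6,8)
river: ρ → (8,10,-9)
river: ρ → (-9,8,9)
river: ρ → (9,10,-8)
river: ρ → (-8,6,11)
river: ρ → (11,16,-3)
river: ρ → (-3,14,16)
river: ρ → (16,18,-1)
river: ρ → (-1,18,16)
river: ρ → (16,14,-3)
river: ρ → (-3,16,11)
river: ρ → (11,6,-8)
river: ρ → (-8,10,9)
river: ρ → (9,8,-9)
ρ-cycle length = 22 (tail of 1 descent step not counted)

22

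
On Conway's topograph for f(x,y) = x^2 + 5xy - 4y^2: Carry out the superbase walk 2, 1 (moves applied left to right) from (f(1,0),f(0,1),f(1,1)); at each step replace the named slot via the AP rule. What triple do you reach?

start (1,-4,2) = (f(1,0),f(0,1),f(1,1))
replace slot 2: 2·(1+2) − (-4) = 10 → (1,10,2)
replace slot 1: 2·(10+2) − 1 = 23 → (23,10,2)

23,10,2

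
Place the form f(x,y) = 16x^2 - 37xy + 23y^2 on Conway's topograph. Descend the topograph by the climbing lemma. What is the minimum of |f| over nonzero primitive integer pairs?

translate: b→-5 (≡-37 mod 32), so (16,-37,23)→(16,-5,2)
flip: (16,-5,2)→(2,5,16)
translate: b→1 (≡5 mod 4), so (2,5,16)→(2,1,13)
reduced (well bottom): (2,1,13) with a≤c, −a<b≤a
well minimum = a = 2

2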